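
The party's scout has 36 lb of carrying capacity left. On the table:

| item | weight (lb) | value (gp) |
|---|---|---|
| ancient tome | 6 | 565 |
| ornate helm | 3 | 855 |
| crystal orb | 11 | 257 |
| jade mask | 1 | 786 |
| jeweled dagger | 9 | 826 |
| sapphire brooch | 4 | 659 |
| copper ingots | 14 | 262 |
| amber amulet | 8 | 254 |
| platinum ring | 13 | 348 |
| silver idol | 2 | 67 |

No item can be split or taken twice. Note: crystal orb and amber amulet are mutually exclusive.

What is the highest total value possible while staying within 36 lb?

4039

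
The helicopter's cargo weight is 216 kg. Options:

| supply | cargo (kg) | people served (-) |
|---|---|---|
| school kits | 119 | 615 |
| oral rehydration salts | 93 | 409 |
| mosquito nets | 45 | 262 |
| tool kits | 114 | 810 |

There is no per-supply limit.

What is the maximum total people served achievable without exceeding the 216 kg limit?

1334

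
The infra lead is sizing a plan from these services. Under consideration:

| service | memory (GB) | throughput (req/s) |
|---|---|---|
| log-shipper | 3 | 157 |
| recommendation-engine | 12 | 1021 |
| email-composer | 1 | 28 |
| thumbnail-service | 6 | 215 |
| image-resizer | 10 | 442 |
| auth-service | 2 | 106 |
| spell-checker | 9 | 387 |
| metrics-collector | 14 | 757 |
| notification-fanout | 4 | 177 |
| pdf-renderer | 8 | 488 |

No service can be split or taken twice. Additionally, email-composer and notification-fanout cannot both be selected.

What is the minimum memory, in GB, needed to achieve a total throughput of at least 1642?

23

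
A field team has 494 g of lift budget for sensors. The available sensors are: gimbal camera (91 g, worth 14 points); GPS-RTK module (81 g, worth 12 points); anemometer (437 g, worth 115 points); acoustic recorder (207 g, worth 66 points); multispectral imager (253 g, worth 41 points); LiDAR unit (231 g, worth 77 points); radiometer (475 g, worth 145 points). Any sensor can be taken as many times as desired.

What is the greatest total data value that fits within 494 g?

154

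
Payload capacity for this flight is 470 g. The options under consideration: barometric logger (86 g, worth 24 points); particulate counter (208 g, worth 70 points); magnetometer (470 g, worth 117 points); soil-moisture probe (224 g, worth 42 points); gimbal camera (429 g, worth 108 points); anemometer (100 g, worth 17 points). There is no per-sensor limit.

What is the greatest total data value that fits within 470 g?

Taking the top-ratio sensors first gives 2×particulate counter for 140 (416 g).
Dropping particulate counter frees 208 g; slotting in 3×barometric logger (258 g) lifts the total to 142 at 466 g.
The spare 4 g is too small for any remaining sensor, and no exchange beats 142.

142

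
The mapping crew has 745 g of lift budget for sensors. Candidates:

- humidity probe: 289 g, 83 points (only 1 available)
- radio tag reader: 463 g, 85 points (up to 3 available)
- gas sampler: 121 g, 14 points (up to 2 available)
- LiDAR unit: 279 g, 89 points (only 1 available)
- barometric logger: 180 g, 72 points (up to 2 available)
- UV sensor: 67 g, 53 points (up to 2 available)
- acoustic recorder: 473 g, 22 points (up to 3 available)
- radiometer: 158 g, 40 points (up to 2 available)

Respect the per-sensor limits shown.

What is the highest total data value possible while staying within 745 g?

Density check — UV sensor 0.79, barometric logger 0.40, LiDAR unit 0.32 are the best per g.
Best packing: 2×barometric logger + 2×UV sensor + radiometer — 652 g, 290 total.

290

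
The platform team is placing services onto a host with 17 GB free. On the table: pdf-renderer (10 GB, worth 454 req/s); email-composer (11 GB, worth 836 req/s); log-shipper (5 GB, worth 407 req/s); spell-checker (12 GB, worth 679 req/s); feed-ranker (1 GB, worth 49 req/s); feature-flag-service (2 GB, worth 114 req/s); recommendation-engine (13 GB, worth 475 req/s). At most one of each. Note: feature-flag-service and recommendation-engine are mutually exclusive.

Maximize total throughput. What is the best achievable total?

1292

Best packing: email-composer + log-shipper + feed-ranker — 17 GB, 1292 total.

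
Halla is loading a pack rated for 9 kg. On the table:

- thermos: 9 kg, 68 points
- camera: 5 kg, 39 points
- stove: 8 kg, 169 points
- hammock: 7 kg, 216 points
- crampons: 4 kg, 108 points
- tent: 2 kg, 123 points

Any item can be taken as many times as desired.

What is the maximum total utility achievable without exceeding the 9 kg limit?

The ratio ordering already packs tightly: 4×tent, 8 kg, 492.
Every other selection either busts 9 kg or fails to beat 492.

492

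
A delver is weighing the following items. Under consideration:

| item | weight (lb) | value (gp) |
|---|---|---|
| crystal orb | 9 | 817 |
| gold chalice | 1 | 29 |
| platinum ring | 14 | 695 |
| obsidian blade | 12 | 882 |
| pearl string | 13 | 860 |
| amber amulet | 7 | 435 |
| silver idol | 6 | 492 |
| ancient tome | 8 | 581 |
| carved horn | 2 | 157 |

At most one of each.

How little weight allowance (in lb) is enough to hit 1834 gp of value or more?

23

Look for the lowest-weight combination reaching 1834.
crystal orb + silver idol + ancient tome reaches 1890 using 23 lb.
No combination under 23 lb hits 1834.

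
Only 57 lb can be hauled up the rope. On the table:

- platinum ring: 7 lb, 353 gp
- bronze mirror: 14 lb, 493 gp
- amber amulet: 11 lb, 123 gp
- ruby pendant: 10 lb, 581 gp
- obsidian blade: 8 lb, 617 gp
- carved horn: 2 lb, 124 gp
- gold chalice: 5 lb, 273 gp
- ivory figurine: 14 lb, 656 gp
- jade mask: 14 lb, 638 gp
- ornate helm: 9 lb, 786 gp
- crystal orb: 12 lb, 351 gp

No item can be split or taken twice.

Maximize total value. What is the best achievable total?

3402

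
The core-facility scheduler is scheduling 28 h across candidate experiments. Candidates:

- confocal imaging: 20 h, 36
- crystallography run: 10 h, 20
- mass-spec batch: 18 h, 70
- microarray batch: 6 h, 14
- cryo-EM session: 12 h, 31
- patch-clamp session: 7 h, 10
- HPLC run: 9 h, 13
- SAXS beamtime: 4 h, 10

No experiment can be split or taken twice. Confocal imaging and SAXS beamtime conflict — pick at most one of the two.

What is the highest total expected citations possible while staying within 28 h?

Mass-spec batch + microarray batch + SAXS beamtime uses 28 of the 28 h and totals 94.

94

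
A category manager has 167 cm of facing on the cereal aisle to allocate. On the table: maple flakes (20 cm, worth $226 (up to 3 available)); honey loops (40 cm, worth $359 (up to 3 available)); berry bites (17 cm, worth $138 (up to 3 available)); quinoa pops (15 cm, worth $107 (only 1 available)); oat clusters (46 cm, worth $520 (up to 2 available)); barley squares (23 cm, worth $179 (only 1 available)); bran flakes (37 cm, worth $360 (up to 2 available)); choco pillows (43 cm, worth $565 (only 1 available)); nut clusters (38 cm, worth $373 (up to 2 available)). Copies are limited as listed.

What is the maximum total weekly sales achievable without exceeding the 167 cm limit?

Greedy by ratio would take maple flakes + 2×oat clusters + choco pillows: 155 cm used, total 1831.
Dropping oat clusters frees 46 cm; slotting in maple flakes + nut clusters (58 cm) lifts the total to 1910 at 167 cm.
No other feasible combination exceeds 1910.

1910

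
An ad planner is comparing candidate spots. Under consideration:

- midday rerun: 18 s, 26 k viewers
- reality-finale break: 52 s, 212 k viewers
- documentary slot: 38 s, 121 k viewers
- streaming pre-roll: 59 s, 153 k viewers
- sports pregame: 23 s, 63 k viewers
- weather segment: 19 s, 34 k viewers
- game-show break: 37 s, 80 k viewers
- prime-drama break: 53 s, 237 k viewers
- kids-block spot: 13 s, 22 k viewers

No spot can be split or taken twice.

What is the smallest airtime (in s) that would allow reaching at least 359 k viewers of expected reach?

104

Look for the lowest-airtime combination reaching 359.
documentary slot + prime-drama break + kids-block spot reaches 380 using 104 s.
No combination under 104 s hits 359.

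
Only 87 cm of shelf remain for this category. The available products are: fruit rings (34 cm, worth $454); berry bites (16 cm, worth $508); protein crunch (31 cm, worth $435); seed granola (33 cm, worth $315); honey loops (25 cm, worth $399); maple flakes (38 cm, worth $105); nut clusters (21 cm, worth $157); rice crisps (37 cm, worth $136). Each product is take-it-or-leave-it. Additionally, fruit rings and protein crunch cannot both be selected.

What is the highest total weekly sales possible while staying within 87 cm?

1361

By weekly sales per cm: berry bites 31.75, honey loops 15.96, protein crunch 14.03 lead.
Taking the top-ratio products first gives berry bites + protein crunch + honey loops for 1342 (72 cm).
The 31 cm tied up in protein crunch is better spent on fruit rings — total rises to 1361 (75 cm).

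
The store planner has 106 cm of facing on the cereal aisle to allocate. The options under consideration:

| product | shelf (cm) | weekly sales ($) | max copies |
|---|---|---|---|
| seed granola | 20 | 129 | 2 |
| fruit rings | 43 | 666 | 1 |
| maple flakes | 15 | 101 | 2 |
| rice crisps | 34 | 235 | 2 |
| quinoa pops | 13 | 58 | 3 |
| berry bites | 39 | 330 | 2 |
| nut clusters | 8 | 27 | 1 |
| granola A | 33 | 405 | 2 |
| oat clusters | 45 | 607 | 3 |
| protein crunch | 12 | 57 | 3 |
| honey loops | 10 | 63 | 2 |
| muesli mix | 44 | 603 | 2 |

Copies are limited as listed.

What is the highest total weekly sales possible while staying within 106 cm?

Taking the top-ratio products first gives fruit rings + maple flakes + muesli mix for 1370 (102 cm).
Replace muesli mix with oat clusters: the trade gains 4 net, giving 1374 at 103 cm.

1374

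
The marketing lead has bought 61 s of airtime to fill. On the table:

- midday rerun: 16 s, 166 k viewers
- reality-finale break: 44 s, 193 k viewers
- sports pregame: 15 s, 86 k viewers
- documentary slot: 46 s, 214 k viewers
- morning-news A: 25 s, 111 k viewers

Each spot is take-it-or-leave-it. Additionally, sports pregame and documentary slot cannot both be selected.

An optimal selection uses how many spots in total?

3

The maximum expected reach within 61 s is 363.
midday rerun + sports pregame + morning-news A hits 363 at 56 s.
Every optimal selection uses 3 spots.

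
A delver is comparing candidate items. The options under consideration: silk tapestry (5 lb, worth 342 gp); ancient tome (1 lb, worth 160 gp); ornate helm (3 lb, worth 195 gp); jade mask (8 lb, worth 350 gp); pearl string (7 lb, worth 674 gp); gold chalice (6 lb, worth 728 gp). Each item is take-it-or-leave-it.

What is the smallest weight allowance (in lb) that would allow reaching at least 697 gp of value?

Minimise lb subject to total value ≥ 697.
gold chalice reaches 728 using 6 lb.
No combination under 6 lb hits 697.

6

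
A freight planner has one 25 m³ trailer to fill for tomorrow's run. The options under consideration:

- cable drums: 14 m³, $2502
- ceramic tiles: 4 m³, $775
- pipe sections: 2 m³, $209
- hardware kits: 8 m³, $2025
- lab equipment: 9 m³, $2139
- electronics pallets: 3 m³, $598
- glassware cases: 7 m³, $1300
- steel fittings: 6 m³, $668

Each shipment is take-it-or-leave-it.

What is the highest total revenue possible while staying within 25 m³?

Best packing: ceramic tiles + hardware kits + lab equipment + electronics pallets — 24 m³, 5537 total.
Runner-up hardware kits + lab equipment + glassware cases tops out at 5464.

5537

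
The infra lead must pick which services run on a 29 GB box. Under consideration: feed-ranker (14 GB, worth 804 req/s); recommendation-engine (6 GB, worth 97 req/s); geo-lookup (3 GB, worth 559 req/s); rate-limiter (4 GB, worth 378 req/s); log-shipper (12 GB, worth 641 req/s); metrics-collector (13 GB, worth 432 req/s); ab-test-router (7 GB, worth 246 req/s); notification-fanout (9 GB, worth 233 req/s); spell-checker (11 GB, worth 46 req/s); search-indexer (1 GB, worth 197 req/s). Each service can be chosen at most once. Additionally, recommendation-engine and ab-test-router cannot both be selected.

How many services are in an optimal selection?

5

The maximum throughput within 29 GB is 2184.
One optimal bundle: feed-ranker + geo-lookup + rate-limiter + ab-test-router + search-indexer (29 GB).
Every optimal selection uses 5 services.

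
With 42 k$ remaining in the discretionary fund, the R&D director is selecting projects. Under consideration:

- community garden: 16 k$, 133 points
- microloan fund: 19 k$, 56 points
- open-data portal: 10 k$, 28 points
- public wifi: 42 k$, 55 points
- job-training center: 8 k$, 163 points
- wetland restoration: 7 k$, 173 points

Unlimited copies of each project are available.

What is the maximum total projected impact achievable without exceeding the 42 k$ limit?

1038

6×wetland restoration uses 42 of the 42 k$ and totals 1038.
That's the maximum — no swap from here does better than 1038.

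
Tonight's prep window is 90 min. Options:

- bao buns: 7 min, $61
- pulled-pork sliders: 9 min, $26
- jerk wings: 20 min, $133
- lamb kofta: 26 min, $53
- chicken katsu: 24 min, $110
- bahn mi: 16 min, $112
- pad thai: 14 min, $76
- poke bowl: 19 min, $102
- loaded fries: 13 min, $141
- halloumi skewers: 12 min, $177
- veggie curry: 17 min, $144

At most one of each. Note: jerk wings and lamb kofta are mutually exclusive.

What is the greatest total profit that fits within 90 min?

768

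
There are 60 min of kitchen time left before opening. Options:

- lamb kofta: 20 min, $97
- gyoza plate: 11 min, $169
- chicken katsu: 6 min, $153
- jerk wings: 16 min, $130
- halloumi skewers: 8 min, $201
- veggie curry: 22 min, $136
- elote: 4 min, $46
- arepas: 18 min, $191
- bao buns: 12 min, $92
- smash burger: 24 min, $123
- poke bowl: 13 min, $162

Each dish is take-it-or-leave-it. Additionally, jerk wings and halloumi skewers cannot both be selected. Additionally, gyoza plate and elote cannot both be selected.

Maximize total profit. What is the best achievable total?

Best packing: gyoza plate + chicken katsu + halloumi skewers + arepas + poke bowl — 56 min, 876 total.
Next best is gyoza plate + chicken katsu + halloumi skewers + veggie curry + poke bowl at 821 (60 min) — short by 55.

876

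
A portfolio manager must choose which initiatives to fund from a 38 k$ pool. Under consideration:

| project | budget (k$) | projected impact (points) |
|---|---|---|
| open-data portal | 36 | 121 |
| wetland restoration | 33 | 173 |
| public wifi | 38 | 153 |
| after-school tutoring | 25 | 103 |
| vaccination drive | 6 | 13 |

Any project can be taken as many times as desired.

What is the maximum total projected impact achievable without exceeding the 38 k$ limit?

Ranking by ratio (projected impact/k$): wetland restoration 5.24, after-school tutoring 4.12, public wifi 4.03.
Taking wetland restoration: 33 k$ used, 173 in projected impact.
Nothing else within 38 k$ beats 173.

173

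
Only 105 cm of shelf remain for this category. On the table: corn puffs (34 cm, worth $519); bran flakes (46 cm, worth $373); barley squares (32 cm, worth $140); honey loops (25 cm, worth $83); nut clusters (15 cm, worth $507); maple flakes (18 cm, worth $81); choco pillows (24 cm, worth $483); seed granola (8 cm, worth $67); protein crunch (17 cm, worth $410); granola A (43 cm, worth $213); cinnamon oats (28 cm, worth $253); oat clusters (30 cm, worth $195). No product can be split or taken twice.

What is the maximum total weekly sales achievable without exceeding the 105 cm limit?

1986

Ranking by ratio (weekly sales/cm): nut clusters 33.80, protein crunch 24.12, choco pillows 20.12, corn puffs 15.26.
The ratio ordering already packs tightly: corn puffs + nut clusters + choco pillows + seed granola + protein crunch, 98 cm, 1986.
Runner-up corn puffs + nut clusters + choco pillows + protein crunch tops out at 1919.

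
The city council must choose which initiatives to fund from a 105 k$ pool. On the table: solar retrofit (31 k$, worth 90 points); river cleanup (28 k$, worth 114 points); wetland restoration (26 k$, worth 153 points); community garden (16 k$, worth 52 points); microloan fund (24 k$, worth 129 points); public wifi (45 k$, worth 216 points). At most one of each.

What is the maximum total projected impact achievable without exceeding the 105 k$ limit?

498

The ratio ordering already packs tightly: wetland restoration + microloan fund + public wifi, 95 k$, 498.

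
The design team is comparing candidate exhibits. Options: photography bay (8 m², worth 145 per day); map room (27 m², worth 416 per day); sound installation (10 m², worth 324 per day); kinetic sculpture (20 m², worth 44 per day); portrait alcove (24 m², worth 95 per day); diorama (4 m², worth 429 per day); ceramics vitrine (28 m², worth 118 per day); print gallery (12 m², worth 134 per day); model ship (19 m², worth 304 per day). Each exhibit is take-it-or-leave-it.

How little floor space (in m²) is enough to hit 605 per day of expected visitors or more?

14

Look for the lowest-floor combination reaching 605.
sound installation + diorama: 753 expected visitors at 14 m².
No combination under 14 m² hits 605.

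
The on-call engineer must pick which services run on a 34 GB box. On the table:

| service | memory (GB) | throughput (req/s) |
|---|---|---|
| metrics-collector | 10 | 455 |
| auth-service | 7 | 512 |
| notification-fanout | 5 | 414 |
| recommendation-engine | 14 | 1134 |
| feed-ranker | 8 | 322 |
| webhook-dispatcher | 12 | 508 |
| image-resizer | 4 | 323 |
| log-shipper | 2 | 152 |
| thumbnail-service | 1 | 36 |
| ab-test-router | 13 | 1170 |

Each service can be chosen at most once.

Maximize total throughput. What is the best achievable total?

2870

Taking notification-fanout + recommendation-engine + log-shipper + ab-test-router: 34 GB used, 2870 in throughput.
No other feasible combination exceeds 2870.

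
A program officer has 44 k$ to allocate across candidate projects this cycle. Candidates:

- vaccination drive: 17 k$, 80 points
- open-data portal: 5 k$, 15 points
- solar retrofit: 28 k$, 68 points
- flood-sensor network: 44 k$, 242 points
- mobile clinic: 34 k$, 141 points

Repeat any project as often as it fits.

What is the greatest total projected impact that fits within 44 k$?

242

Taking flood-sensor network: 44 k$ used, 242 in projected impact.
Every other selection either busts 44 k$ or fails to beat 242.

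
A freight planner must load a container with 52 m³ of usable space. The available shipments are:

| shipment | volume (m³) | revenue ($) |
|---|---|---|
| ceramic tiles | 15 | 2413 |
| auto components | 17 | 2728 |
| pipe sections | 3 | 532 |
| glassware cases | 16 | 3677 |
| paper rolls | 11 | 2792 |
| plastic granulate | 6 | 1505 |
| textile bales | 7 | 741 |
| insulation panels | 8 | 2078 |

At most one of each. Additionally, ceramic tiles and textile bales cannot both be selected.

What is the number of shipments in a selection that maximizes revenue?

6

Best achievable revenue is 11325.
For example pipe sections + glassware cases + paper rolls + plastic granulate + textile bales + insulation panels achieves it, using 51 m³.
Every optimal selection uses 6 shipments.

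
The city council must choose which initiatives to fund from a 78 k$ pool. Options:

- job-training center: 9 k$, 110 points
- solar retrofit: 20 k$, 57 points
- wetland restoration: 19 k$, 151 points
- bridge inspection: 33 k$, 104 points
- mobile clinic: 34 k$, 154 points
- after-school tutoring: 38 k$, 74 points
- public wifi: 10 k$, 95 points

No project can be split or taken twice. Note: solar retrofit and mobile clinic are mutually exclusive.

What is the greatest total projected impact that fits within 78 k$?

Ranking by ratio (projected impact/k$): job-training center 12.22, public wifi 9.50, wetland restoration 7.95, mobile clinic 4.53.
Job-training center + wetland restoration + mobile clinic + public wifi uses 72 of the 78 k$ and totals 510.
Runner-up job-training center + wetland restoration + bridge inspection + public wifi tops out at 460.

510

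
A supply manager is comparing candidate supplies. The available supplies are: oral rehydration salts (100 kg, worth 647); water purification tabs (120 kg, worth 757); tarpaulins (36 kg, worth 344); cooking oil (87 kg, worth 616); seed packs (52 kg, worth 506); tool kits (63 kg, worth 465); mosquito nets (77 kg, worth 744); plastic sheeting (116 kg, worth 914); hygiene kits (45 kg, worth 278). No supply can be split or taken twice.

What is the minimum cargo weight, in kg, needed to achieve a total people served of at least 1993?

228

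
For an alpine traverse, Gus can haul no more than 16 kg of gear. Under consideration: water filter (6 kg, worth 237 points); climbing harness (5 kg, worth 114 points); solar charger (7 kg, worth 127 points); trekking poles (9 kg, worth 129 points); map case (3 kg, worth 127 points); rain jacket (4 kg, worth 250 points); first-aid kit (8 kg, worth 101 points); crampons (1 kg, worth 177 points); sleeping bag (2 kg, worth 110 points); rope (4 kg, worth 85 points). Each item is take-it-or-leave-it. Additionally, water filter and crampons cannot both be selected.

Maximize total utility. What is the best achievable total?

Density check — crampons 177.00, rain jacket 62.50, sleeping bag 55.00, map case 42.33 are the best per kg.
Taking climbing harness + map case + rain jacket + crampons + sleeping bag: 15 kg used, 778 in utility.
Runner-up map case + rain jacket + crampons + sleeping bag + rope tops out at 749.

778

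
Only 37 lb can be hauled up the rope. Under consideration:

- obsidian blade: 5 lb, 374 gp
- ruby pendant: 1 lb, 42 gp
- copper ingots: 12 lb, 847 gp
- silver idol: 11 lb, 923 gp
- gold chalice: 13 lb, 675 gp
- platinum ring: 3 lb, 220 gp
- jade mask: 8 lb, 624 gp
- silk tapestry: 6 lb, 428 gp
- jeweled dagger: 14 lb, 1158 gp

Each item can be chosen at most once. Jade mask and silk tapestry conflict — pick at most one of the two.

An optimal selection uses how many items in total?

5

Optimal total is 2967.
ruby pendant + silver idol + platinum ring + jade mask + jeweled dagger hits 2967 at 37 lb.
Every optimal selection uses 5 items.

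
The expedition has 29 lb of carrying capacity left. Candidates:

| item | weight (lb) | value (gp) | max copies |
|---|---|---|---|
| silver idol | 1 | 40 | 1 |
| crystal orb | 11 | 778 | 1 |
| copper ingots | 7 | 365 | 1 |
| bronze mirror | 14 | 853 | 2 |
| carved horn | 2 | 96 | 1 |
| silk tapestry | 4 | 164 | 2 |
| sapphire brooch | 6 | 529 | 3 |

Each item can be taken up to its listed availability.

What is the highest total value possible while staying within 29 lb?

Density check — sapphire brooch 88.17, crystal orb 70.73, bronze mirror 60.93 are the best per lb.
The ratio ordering already packs tightly: crystal orb + 3×sapphire brooch, 29 lb, 2365.
That's the maximum — no swap from here does better than 2365.

2365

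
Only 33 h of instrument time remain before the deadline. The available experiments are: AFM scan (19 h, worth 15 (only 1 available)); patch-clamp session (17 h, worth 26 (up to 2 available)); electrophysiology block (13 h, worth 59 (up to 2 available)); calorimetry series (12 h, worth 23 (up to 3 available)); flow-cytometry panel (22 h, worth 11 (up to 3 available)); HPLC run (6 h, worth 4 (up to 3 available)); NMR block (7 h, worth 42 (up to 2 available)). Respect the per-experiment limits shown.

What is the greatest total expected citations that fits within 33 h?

160

Ranking by ratio (expected citations/h): NMR block 6.00, electrophysiology block 4.54, calorimetry series 1.92, patch-clamp session 1.53.
A density-first pass picks electrophysiology block + HPLC run + 2×NMR block — 147 at 33 h.
Dropping HPLC run and NMR block frees 13 h; slotting in electrophysiology block (13 h) lifts the total to 160 at 33 h.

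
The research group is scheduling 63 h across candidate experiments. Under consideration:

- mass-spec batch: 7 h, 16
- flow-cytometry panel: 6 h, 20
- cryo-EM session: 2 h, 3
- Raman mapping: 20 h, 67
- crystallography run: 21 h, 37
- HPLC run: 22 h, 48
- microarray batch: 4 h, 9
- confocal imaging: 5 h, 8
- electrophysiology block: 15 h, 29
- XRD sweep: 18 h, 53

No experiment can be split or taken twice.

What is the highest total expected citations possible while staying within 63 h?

178

Ranking by ratio (expected citations/h): Raman mapping 3.35, flow-cytometry panel 3.33, XRD sweep 2.94.
The ratio heuristic lands on mass-spec batch + flow-cytometry panel + cryo-EM session + Raman mapping + microarray batch + confocal imaging + XRD sweep (176) but leaves 1 h idle.
Dropping mass-spec batch and cryo-EM session and confocal imaging frees 14 h; slotting in electrophysiology block (15 h) lifts the total to 178 at 63 h.
The closest alternative, mass-spec batch + flow-cytometry panel + cryo-EM session + Raman mapping + microarray batch + confocal imaging + XRD sweep, reaches only 176.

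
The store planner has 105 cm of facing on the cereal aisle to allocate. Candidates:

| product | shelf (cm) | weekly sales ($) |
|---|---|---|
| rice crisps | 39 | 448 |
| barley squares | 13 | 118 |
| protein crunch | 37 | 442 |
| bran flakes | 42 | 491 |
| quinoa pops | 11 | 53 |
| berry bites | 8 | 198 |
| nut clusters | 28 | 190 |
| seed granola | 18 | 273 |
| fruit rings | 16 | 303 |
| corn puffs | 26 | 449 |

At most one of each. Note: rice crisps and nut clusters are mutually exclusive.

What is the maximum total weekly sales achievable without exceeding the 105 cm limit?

Ranking by ratio (weekly sales/cm): berry bites 24.75, fruit rings 18.94, corn puffs 17.27.
Taking protein crunch + berry bites + seed granola + fruit rings + corn puffs: 105 cm used, 1665 in weekly sales.
Next best is barley squares + bran flakes + berry bites + fruit rings + corn puffs at 1559 (105 cm) — short by 106.

1665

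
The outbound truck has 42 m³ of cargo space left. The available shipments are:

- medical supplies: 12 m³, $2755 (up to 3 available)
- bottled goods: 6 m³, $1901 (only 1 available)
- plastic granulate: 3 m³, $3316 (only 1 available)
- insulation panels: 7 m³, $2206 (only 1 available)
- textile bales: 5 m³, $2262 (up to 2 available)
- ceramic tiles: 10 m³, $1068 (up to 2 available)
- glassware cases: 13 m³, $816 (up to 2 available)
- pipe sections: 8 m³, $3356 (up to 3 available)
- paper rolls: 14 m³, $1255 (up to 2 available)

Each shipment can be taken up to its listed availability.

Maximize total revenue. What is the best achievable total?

18659

Filling by ratio: plastic granulate + 2×textile bales + 3×pipe sections for 17908, with 5 m³ left unused.
The 8 m³ tied up in pipe sections is better spent on bottled goods + insulation panels — total rises to 18659 (42 m³).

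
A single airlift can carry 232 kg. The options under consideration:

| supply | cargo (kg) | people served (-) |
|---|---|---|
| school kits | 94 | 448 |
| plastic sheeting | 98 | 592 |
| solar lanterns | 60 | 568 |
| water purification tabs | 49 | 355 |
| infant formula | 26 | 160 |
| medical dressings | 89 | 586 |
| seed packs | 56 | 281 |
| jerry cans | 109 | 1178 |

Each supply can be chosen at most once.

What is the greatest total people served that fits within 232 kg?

Solar lanterns + water purification tabs + jerry cans uses 218 of the 232 kg and totals 2101.
Next best is solar lanterns + seed packs + jerry cans at 2027 (225 kg) — short by 74.

2101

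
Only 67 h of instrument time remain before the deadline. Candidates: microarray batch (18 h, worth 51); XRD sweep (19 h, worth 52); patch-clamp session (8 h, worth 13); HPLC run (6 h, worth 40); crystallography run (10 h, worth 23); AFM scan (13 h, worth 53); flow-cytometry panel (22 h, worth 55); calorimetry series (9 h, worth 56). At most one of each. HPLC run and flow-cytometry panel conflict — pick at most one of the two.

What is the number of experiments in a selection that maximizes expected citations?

Best achievable expected citations is 252.
For example microarray batch + XRD sweep + HPLC run + AFM scan + calorimetry series achieves it, using 65 h.
All optima have 5 experiments.

5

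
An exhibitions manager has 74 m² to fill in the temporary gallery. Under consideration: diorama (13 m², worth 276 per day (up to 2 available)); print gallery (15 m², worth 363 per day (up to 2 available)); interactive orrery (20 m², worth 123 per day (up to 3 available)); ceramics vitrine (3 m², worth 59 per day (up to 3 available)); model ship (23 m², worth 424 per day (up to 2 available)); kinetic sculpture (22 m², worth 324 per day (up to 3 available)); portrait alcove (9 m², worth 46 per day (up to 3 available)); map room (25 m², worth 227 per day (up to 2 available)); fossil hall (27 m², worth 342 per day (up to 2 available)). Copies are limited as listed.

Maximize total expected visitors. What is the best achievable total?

Greedy by ratio would take 2×diorama + 2×print gallery + 3×ceramics vitrine + portrait alcove: 74 m² used, total 1501.
Dropping diorama and ceramics vitrine and portrait alcove frees 25 m²; slotting in model ship (23 m²) lifts the total to 1544 at 72 m².
Nothing else within 74 m² beats 1544.

1544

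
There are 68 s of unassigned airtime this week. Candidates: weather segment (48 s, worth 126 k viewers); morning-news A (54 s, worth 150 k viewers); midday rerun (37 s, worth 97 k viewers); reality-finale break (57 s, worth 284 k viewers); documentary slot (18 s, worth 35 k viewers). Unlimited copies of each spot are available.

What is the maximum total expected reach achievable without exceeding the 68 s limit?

Best packing: reality-finale break — 57 s, 284 total.

284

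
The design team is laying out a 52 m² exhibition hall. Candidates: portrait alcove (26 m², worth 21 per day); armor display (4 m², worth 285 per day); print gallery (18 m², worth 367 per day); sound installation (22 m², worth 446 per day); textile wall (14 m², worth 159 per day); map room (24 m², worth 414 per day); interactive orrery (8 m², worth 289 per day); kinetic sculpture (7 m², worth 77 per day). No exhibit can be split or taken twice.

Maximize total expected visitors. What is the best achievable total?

1387

Ranking by ratio (expected visitors/m²): armor display 71.25, interactive orrery 36.12, print gallery 20.39.
Best packing: armor display + print gallery + sound installation + interactive orrery — 52 m², 1387 total.
Next best is armor display + sound installation + textile wall + interactive orrery at 1179 (48 m²) — short by 208.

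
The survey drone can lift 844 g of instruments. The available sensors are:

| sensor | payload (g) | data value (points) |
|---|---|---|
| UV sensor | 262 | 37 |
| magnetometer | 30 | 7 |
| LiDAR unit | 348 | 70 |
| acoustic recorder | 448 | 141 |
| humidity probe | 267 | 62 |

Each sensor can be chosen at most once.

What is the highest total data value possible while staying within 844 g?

218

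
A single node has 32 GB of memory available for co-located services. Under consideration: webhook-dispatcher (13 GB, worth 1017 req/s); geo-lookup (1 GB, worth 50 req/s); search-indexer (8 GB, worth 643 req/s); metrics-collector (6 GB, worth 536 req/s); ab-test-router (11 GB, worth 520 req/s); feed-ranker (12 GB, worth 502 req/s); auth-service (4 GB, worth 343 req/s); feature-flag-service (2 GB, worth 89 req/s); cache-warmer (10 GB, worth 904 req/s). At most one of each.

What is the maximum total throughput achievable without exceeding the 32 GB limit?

2614

Ranking by ratio (throughput/GB): cache-warmer 90.40, metrics-collector 89.33, auth-service 85.75.
The ratio heuristic lands on geo-lookup + search-indexer + metrics-collector + auth-service + feature-flag-service + cache-warmer (2565) but leaves 1 GB idle.
The 12 GB tied up in metrics-collector and auth-service and feature-flag-service is better spent on webhook-dispatcher — total rises to 2614 (32 GB).
No other feasible combination exceeds 2614.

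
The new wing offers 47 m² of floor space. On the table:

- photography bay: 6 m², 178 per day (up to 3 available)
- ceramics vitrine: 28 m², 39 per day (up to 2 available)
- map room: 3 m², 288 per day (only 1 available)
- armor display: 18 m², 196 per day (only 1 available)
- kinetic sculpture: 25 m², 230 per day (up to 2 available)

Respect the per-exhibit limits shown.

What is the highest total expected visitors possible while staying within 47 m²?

Greedy by ratio would take 3×photography bay + map room + armor display: 39 m² used, total 1018.
The 18 m² tied up in armor display is better spent on kinetic sculpture — total rises to 1052 (46 m²).

1052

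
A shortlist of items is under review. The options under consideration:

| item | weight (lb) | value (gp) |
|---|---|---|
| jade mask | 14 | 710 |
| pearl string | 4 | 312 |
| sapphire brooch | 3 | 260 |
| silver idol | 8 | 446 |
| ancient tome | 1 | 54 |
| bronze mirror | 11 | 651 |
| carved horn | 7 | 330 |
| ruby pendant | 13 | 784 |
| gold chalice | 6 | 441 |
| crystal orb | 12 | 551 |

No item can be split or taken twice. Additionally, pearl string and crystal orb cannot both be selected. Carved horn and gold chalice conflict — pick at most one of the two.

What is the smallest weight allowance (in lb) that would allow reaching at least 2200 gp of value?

Minimise lb subject to total value ≥ 2200.
pearl string + sapphire brooch + silver idol + ruby pendant + gold chalice reaches 2243 using 34 lb.
Any bundle with less than 34 lb falls short of 2200.

34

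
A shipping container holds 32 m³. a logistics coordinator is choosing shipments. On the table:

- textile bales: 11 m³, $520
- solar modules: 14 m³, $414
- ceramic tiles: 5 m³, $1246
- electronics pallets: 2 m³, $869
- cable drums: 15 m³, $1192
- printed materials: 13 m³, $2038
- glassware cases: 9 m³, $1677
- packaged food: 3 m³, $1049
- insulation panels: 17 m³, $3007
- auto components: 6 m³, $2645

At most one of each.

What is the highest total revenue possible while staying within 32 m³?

A density-first pass picks ceramic tiles + electronics pallets + glassware cases + packaged food + auto components — 7486 at 25 m³.
Replace electronics pallets and glassware cases with insulation panels: the trade gains 461 net, giving 7947 at 31 m³.
The spare 1 m³ is too small for any remaining shipment, and no exchange beats 7947.

7947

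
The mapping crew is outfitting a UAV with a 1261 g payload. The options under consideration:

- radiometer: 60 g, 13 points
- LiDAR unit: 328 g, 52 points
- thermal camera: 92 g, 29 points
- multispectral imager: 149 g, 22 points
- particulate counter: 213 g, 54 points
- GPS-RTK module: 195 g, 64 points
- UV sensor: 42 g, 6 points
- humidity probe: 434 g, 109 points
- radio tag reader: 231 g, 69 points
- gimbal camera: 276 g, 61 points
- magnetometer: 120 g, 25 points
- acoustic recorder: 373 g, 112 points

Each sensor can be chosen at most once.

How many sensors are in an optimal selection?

Best achievable data value is 354.
GPS-RTK module + humidity probe + radio tag reader + acoustic recorder hits 354 at 1233 g.
Any selection reaching 354 contains exactly 4 sensors.

4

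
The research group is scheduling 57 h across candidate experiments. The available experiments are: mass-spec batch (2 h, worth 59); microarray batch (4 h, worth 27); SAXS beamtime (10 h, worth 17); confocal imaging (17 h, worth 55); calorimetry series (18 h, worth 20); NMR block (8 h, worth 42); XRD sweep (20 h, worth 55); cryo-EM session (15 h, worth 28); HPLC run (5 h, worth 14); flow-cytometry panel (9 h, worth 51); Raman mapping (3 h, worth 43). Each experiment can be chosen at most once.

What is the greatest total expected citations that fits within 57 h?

Density check — mass-spec batch 29.50, Raman mapping 14.33, microarray batch 6.75, flow-cytometry panel 5.67 are the best per h.
A density-first pass picks mass-spec batch + microarray batch + confocal imaging + NMR block + HPLC run + flow-cytometry panel + Raman mapping — 291 at 48 h.
The 5 h tied up in HPLC run is better spent on SAXS beamtime — total rises to 294 (53 h).
No other feasible combination exceeds 294.

294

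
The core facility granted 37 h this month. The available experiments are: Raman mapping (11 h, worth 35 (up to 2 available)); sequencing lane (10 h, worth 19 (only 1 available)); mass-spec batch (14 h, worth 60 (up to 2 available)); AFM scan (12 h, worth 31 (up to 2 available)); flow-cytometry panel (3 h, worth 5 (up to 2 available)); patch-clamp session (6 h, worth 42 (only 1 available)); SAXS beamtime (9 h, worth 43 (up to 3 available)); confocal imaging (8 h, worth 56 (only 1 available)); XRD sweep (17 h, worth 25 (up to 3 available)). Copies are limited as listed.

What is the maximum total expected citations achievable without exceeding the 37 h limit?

Greedy by ratio would take flow-cytometry panel + patch-clamp session + 2×SAXS beamtime + confocal imaging: 35 h used, total 189.
Replace flow-cytometry panel and SAXS beamtime with mass-spec batch: the trade gains 12 net, giving 201 at 37 h.
That's the maximum — no swap from here does better than 201.

201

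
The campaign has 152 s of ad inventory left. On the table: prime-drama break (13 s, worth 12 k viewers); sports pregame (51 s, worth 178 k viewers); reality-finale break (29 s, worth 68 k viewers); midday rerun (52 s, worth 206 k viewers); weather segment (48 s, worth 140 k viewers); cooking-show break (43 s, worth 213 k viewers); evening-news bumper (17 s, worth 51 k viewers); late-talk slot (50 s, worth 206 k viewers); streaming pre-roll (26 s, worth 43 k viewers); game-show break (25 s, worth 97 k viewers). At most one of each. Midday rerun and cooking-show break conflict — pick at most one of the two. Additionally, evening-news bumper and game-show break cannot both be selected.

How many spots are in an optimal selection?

3

Optimal total is 597.
For example sports pregame + cooking-show break + late-talk slot achieves it, using 144 s.
Any selection reaching 597 contains exactly 3 spots.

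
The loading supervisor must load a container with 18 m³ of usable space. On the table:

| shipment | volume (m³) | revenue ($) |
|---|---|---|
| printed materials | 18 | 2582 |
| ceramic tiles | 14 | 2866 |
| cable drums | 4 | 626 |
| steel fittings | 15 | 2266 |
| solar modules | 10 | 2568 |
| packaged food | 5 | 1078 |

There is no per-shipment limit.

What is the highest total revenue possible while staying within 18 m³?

A density-first pass picks solar modules + packaged food — 3646 at 15 m³.
Replace packaged food with 2×cable drums: the trade gains 174 net, giving 3820 at 18 m³.
No other feasible combination exceeds 3820.

3820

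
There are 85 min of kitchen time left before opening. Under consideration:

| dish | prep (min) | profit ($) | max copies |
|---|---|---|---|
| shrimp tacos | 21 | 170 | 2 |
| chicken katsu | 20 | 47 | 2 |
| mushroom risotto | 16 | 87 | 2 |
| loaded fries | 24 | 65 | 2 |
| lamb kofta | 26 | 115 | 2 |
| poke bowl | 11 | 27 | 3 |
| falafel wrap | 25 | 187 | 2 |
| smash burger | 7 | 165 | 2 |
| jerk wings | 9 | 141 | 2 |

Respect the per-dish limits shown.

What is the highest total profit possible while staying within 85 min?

986

Taking the top-ratio dishes first gives 2×shrimp tacos + poke bowl + 2×smash burger + 2×jerk wings for 979 (85 min).
Replace 2×shrimp tacos and poke bowl with 2×falafel wrap: the trade gains 7 net, giving 986 at 82 min.
Every other selection either busts 85 min or exceeds an availability limit or fails to beat 986.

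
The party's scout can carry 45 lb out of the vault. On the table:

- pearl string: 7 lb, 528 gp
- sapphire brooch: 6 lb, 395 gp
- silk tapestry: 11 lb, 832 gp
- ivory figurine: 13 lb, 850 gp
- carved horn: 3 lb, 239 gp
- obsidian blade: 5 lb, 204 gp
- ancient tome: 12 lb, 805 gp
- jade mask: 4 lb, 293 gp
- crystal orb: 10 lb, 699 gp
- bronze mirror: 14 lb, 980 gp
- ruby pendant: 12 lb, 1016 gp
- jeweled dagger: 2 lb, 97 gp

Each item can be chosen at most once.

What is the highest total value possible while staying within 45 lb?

3420

Ranking by ratio (value/lb): ruby pendant 84.67, carved horn 79.67, silk tapestry 75.64.
A density-first pass picks pearl string + sapphire brooch + silk tapestry + carved horn + jade mask + ruby pendant + jeweled dagger — 3400 at 45 lb.
The 12 lb tied up in sapphire brooch and jade mask and jeweled dagger is better spent on ancient tome — total rises to 3420 (45 lb).
That's the maximum — no swap from here does better than 3420.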